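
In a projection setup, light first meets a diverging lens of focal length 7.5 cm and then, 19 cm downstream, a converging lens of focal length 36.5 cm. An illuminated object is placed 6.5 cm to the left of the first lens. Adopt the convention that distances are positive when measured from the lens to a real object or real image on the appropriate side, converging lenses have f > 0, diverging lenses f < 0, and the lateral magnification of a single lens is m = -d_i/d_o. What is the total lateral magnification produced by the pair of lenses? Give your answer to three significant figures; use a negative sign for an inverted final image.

1.39

First lens: d_i1 = 1/(1/(-7.5) - 1/6.5) = -3.482 cm.
m_1 = -(-3.482)/6.5 = 0.5357.
The intermediate image is virtual, 3.482 cm to the left of lens 1, so d_o2 = L - d_i1 = 19 - (-3.482) = 22.482 cm.
Second lens: d_i2 = 1/(1/36.5 - 1/(22.482)) = -58.539 cm.
m_2 = -(-58.539)/(22.482) = 2.6038.
Overall magnification: m = m_1 m_2 = 1.3949.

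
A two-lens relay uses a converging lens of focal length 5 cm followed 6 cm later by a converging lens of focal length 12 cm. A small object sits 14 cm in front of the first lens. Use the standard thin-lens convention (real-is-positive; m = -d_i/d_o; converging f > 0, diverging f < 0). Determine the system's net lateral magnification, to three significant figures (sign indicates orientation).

-0.484

First lens: d_i1 = 1/(1/5 - 1/14) = 7.778 cm.
m_1 = -(7.778)/14 = -0.5556.
This image would form 7.778 cm past lens 1, i.e. 1.778 cm beyond lens 2, so it is a virtual object for lens 2: d_o2 = 6 - 7.778 = -1.778 cm.
Second lens: d_i2 = 1/(1/12 - 1/(-1.778)) = 1.548 cm.
m_2 = -(1.548)/(-1.778) = 0.8710.
Overall magnification: m = m_1 m_2 = -0.4839.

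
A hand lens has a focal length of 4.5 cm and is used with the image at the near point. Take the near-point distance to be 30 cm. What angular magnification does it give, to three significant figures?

7.67

M = 1 + D/f = 1 + 30/4.5 = 7.667.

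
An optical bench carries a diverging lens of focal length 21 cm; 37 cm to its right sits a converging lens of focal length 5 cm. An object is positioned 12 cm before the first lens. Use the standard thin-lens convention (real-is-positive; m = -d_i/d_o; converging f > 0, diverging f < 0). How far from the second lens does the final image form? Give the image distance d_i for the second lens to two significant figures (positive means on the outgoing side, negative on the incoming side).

5.6 cm

Applying the thin-lens equation to the first lens, 1/(-21) = 1/12 + 1/d_i1, which gives d_i1 = -7.636 cm.
The intermediate image is virtual, 7.636 cm to the left of lens 1, so d_o2 = L - d_i1 = 37 - (-7.636) = 44.636 cm.
Applying the thin-lens equation again with f_2 = 5 cm and d_o2 = 44.636 cm gives d_i2 = 5.631 cm.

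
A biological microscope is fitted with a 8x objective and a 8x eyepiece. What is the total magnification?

The overall magnification of a compound microscope is the product of the objective and eyepiece magnifications:
M = M_obj x M_eye = 8 x 8 = 64.

64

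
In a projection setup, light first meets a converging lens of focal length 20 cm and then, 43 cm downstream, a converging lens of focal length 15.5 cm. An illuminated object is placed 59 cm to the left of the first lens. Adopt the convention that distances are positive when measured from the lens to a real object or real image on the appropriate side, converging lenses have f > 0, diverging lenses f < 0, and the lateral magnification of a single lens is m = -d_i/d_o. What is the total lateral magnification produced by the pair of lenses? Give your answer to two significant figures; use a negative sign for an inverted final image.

-2.9

Applying the thin-lens equation to the first lens, 1/20 = 1/59 + 1/d_i1, which gives d_i1 = 30.256 cm.
Its lateral magnification is m_1 = -d_i1/d_o1 = -(30.256)/59 = -0.5128.
That image sits 12.744 cm in front of the second lens, so d_o2 = 12.744 cm.
Applying the thin-lens equation again with f_2 = 15.5 cm and d_o2 = 12.744 cm gives d_i2 = -71.660 cm.
m_2 = -(-71.660)/(12.744) = 5.6233.
Total m = m_1 x m_2 = (-0.5128)(5.6233) = -2.8837.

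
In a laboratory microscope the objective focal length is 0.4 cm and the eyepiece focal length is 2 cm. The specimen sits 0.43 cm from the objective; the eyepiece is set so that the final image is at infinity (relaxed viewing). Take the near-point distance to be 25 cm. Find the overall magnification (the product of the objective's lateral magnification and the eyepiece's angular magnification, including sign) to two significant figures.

-170

Objective: 1/d_i = 1/f_obj - 1/d_o = 1/0.4 - 1/0.43 = 0.17442 cm^-1, so d_i = 5.733 cm.
m_obj = -d_i/d_o = -5.733/0.43 = -13.333.
Eyepiece angular magnification (image at infinity): M_eye = D/f_e = 25/2 = 12.500.
Overall M = m_obj x M_eye = (-13.333)(12.500) = -166.67.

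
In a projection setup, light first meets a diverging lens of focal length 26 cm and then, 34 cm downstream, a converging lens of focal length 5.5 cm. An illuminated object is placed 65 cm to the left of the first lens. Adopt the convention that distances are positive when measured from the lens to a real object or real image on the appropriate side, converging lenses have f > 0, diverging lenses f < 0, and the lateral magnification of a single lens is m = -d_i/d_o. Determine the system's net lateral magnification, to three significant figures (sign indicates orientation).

-0.0334

Lens 1: 1/d_i1 = 1/f_1 - 1/d_o1 = 1/(-26) - 1/65 = -0.05385 cm^-1, so d_i1 = -18.571 cm.
m_1 = -(-18.571)/65 = 0.2857.
The intermediate image is virtual, 18.571 cm to the left of lens 1, so d_o2 = L - d_i1 = 34 - (-18.571) = 52.571 cm.
Lens 2: 1/d_i2 = 1/f_2 - 1/d_o2 = 1/5.5 - 1/(52.571) = 0.16280 cm^-1, so d_i2 = 6.143 cm.
m_2 = -(6.143)/(52.571) = -0.1168.
Total m = m_1 x m_2 = (0.2857)(-0.1168) = -0.0334.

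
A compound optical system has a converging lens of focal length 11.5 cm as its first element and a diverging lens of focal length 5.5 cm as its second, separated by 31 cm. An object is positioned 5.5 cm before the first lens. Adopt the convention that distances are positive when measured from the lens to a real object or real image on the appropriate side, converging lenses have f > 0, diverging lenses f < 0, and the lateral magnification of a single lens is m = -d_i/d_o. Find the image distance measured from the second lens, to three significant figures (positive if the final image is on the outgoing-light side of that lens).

-4.86 cm

Lens 1: 1/d_i1 = 1/f_1 - 1/d_o1 = 1/11.5 - 1/5.5 = -0.09486 cm^-1, so d_i1 = -10.542 cm.
With d_i1 < 0 the first image is virtual and lies on the object side; the object distance for lens 2 is d_o2 = 31 - (-10.542) = 41.542 cm.
Lens 2: 1/d_i2 = 1/f_2 - 1/d_o2 = 1/(-5.5) - 1/(41.542) = -0.20589 cm^-1, so d_i2 = -4.857 cm.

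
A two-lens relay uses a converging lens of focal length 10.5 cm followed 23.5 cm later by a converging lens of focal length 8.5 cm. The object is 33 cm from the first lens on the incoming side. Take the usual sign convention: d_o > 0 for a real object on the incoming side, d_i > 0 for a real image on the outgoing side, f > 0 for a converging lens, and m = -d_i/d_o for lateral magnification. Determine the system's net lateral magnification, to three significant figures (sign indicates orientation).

-9.92

First lens: d_i1 = 1/(1/10.5 - 1/33) = 15.400 cm.
m_1 = -(15.400)/33 = -0.4667.
That image sits 8.100 cm in front of the second lens, so d_o2 = 8.100 cm.
Second lens: d_i2 = 1/(1/8.5 - 1/(8.100)) = -172.125 cm.
m_2 = -(-172.125)/(8.100) = 21.2500.
Overall magnification: m = m_1 m_2 = -9.9167.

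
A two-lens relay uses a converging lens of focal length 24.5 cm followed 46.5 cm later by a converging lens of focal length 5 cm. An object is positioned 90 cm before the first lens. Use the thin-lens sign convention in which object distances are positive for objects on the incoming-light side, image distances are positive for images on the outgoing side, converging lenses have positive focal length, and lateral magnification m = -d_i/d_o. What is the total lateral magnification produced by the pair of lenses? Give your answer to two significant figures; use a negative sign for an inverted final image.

Applying the thin-lens equation to the first lens, 1/24.5 = 1/90 + 1/d_i1, which gives d_i1 = 33.664 cm.
Its lateral magnification is m_1 = -d_i1/d_o1 = -(33.664)/90 = -0.3740.
That image sits 12.836 cm in front of the second lens, so d_o2 = 12.836 cm.
Applying the thin-lens equation again with f_2 = 5 cm and d_o2 = 12.836 cm gives d_i2 = 8.190 cm.
m_2 = -(8.190)/(12.836) = -0.6381.
The system's lateral magnification is m_1 m_2 = (-0.3740)(-0.6381) = 0.2387.

0.24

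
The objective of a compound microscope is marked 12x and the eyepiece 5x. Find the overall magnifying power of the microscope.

The overall magnification of a compound microscope is the product of the objective and eyepiece magnifications:
M = M_obj x M_eye = 12 x 5 = 60.

60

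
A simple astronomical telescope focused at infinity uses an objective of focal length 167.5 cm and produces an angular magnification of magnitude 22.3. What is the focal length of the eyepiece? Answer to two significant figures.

|M| = f_obj/f_eye, so f_eye = f_obj/|M| = 167.5/22.3 = 7.511 cm.

7.5 cm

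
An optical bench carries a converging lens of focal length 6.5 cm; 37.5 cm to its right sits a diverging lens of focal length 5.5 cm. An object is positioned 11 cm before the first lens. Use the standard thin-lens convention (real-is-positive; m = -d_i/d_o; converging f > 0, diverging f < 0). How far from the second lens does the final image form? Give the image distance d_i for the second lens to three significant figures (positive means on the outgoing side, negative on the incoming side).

-4.38 cm

Applying the thin-lens equation to the first lens, 1/6.5 = 1/11 + 1/d_i1, which gives d_i1 = 15.889 cm.
That image sits 21.611 cm in front of the second lens, so d_o2 = 21.611 cm.
Applying the thin-lens equation again with f_2 = -5.5 cm and d_o2 = 21.611 cm gives d_i2 = -4.384 cm.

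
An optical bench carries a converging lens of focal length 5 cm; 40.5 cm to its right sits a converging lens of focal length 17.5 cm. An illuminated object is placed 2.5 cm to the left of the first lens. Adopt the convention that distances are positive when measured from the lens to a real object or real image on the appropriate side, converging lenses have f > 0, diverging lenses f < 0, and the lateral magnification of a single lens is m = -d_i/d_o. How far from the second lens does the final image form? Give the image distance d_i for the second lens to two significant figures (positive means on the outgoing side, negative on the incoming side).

28 cm

Lens 1: 1/d_i1 = 1/f_1 - 1/d_o1 = 1/5 - 1/2.5 = -0.20000 cm^-1, so d_i1 = -5.000 cm.
With d_i1 < 0 the first image is virtual and lies on the object side; the object distance for lens 2 is d_o2 = 40.5 - (-5.000) = 45.500 cm.
Lens 2: 1/d_i2 = 1/f_2 - 1/d_o2 = 1/17.5 - 1/(45.500) = 0.03516 cm^-1, so d_i2 = 28.438 cm.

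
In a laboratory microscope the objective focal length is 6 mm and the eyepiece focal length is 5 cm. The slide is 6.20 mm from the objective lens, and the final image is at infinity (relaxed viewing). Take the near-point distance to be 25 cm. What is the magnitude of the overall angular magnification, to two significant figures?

150

Convert to cm: f_obj = 6 mm = 0.6 cm; d_o = 6.20 mm = 0.62 cm.
Objective: 1/d_i = 1/f_obj - 1/d_o = 1/0.6 - 1/0.62 = 0.05376 cm^-1, so d_i = 18.600 cm.
m_obj = -d_i/d_o = -18.600/0.62 = -30.000.
Eyepiece angular magnification (image at infinity): M_eye = D/f_e = 25/5 = 5.000.
Overall M = m_obj x M_eye = (-30.000)(5.000) = -150.00.
|M| = 150.00.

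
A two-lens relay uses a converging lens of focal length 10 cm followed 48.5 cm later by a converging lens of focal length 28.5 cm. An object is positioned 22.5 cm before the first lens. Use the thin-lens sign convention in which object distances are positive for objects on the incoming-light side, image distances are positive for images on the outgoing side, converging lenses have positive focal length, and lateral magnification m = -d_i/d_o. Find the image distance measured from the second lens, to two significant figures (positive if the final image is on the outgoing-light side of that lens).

First lens: d_i1 = 1/(1/10 - 1/22.5) = 18.000 cm.
The intermediate image is 18.000 cm to the right of lens 1, so d_o2 = L - d_i1 = 48.5 - 18.000 = 30.500 cm.
Second lens: d_i2 = 1/(1/28.5 - 1/(30.500)) = 434.625 cm.

430 cm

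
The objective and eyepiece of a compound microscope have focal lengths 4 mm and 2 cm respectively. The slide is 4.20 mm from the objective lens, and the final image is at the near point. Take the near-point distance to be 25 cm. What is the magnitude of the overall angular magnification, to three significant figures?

270

Convert to cm: f_obj = 4 mm = 0.4 cm; d_o = 4.20 mm = 0.42 cm.
Objective: 1/d_i = 1/f_obj - 1/d_o = 1/0.4 - 1/0.42 = 0.11905 cm^-1, so d_i = 8.400 cm.
m_obj = -d_i/d_o = -8.400/0.42 = -20.000.
Eyepiece angular magnification (image at near point): M_eye = 1 + D/f_e = 1 + 25/2 = 13.500.
Overall M = m_obj x M_eye = (-20.000)(13.500) = -270.00.
|M| = 270.00.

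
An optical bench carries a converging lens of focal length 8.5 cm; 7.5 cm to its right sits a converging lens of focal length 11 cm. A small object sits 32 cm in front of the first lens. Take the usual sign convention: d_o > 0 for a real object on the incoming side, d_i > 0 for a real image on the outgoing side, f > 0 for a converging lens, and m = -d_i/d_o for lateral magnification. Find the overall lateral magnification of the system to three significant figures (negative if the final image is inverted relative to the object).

-0.264

First lens: d_i1 = 1/(1/8.5 - 1/32) = 11.574 cm.
m_1 = -(11.574)/32 = -0.3617.
This image would form 11.574 cm past lens 1, i.e. 4.074 cm beyond lens 2, so it is a virtual object for lens 2: d_o2 = 7.5 - 11.574 = -4.074 cm.
Second lens: d_i2 = 1/(1/11 - 1/(-4.074)) = 2.973 cm.
m_2 = -(2.973)/(-4.074) = 0.7297.
Total m = m_1 x m_2 = (-0.3617)(0.7297) = -0.2639.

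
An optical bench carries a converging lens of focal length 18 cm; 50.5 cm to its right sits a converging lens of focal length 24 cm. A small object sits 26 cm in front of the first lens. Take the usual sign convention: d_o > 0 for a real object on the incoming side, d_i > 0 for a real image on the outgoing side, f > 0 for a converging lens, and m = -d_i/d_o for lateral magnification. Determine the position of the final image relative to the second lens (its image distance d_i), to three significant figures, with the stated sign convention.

Lens 1: 1/d_i1 = 1/f_1 - 1/d_o1 = 1/18 - 1/26 = 0.01709 cm^-1, so d_i1 = 58.500 cm.
Since 58.500 cm > 50.5 cm, the first image lies past the second lens and serves as a virtual object: d_o2 = L - d_i1 = -8.000 cm.
Lens 2: 1/d_i2 = 1/f_2 - 1/d_o2 = 1/24 - 1/(-8.000) = 0.16667 cm^-1, so d_i2 = 6.000 cm.

6.00 cm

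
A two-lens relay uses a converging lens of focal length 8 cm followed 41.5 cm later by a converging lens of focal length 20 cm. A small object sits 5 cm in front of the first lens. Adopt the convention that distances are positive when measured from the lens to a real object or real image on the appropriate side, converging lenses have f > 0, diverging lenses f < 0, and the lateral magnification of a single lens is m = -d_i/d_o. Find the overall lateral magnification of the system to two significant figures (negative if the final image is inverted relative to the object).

Applying the thin-lens equation to the first lens, 1/8 = 1/5 + 1/d_i1, which gives d_i1 = -13.333 cm.
Its lateral magnification is m_1 = -d_i1/d_o1 = -(-13.333)/5 = 2.6667.
With d_i1 < 0 the first image is virtual and lies on the object side; the object distance for lens 2 is d_o2 = 41.5 - (-13.333) = 54.833 cm.
Applying the thin-lens equation again with f_2 = 20 cm and d_o2 = 54.833 cm gives d_i2 = 31.483 cm.
m_2 = -(31.483)/(54.833) = -0.5742.
Overall magnification: m = m_1 m_2 = -1.5311.

-1.5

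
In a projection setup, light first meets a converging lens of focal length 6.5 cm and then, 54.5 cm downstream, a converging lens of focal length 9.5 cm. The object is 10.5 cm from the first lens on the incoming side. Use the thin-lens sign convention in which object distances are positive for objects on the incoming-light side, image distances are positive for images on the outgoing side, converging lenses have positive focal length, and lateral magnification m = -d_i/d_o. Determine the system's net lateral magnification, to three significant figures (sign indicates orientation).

0.553

Applying the thin-lens equation to the first lens, 1/6.5 = 1/10.5 + 1/d_i1, which gives d_i1 = 17.062 cm.
Its lateral magnification is m_1 = -d_i1/d_o1 = -(17.062)/10.5 = -1.6250.
That image sits 37.438 cm in front of the second lens, so d_o2 = 37.438 cm.
Applying the thin-lens equation again with f_2 = 9.5 cm and d_o2 = 37.438 cm gives d_i2 = 12.730 cm.
m_2 = -(12.730)/(37.438) = -0.3400.
Total m = m_1 x m_2 = (-1.6250)(-0.3400) = 0.5526.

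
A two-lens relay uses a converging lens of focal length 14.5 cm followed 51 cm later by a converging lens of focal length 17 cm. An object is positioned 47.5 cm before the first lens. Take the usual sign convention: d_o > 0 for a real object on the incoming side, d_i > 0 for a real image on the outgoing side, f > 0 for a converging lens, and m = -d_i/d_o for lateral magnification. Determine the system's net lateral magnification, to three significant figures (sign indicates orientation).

0.569

Lens 1: 1/d_i1 = 1/f_1 - 1/d_o1 = 1/14.5 - 1/47.5 = 0.04791 cm^-1, so d_i1 = 20.871 cm.
m_1 = -(20.871)/47.5 = -0.4394.
Object distance for lens 2: d_o2 = 51 - 20.871 = 30.129 cm.
Lens 2: 1/d_i2 = 1/f_2 - 1/d_o2 = 1/17 - 1/(30.129) = 0.02563 cm^-1, so d_i2 = 39.013 cm.
m_2 = -(39.013)/(30.129) = -1.2949.
Total m = m_1 x m_2 = (-0.4394)(-1.2949) = 0.5690.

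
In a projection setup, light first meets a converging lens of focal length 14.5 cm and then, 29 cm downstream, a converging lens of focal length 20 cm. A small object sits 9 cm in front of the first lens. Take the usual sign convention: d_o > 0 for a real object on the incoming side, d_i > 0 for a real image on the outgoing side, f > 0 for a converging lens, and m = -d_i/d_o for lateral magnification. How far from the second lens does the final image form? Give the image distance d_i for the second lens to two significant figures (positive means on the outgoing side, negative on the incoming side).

Lens 1: 1/d_i1 = 1/f_1 - 1/d_o1 = 1/14.5 - 1/9 = -0.04215 cm^-1, so d_i1 = -23.727 cm.
The intermediate image is virtual, 23.727 cm to the left of lens 1, so d_o2 = L - d_i1 = 29 - (-23.727) = 52.727 cm.
Lens 2: 1/d_i2 = 1/f_2 - 1/d_o2 = 1/20 - 1/(52.727) = 0.03103 cm^-1, so d_i2 = 32.222 cm.

32 cm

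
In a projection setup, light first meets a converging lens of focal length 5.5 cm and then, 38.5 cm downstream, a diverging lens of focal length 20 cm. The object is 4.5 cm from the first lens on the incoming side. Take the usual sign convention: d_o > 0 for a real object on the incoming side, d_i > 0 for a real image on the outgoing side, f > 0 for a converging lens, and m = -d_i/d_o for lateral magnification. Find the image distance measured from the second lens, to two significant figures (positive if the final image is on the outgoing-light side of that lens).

First lens: d_i1 = 1/(1/5.5 - 1/4.5) = -24.750 cm.
The intermediate image is virtual, 24.750 cm to the left of lens 1, so d_o2 = L - d_i1 = 38.5 - (-24.750) = 63.250 cm.
Second lens: d_i2 = 1/(1/(-20) - 1/(63.250)) = -15.195 cm.

-15 cm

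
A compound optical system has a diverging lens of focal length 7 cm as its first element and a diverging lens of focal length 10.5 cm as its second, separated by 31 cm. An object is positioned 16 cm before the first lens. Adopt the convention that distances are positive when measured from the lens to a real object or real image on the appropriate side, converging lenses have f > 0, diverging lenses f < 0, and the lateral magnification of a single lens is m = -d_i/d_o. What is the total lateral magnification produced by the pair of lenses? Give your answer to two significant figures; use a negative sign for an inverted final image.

0.069

Lens 1: 1/d_i1 = 1/f_1 - 1/d_o1 = 1/(-7) - 1/16 = -0.20536 cm^-1, so d_i1 = -4.870 cm.
m_1 = -(-4.870)/16 = 0.3043.
With d_i1 < 0 the first image is virtual and lies on the object side; the object distance for lens 2 is d_o2 = 31 - (-4.870) = 35.870 cm.
Lens 2: 1/d_i2 = 1/f_2 - 1/d_o2 = 1/(-10.5) - 1/(35.870) = -0.12312 cm^-1, so d_i2 = -8.122 cm.
m_2 = -(-8.122)/(35.870) = 0.2264.
Overall magnification: m = m_1 m_2 = 0.0689.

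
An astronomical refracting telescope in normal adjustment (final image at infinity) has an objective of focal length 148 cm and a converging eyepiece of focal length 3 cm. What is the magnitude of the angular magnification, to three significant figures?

|M| = f_obj/|f_eye| = 148/3 = 49.333.

49.3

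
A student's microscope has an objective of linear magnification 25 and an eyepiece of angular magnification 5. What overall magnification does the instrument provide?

The overall magnification of a compound microscope is the product of the objective and eyepiece magnifications:
M = M_obj x M_eye = 25 x 5 = 125.

125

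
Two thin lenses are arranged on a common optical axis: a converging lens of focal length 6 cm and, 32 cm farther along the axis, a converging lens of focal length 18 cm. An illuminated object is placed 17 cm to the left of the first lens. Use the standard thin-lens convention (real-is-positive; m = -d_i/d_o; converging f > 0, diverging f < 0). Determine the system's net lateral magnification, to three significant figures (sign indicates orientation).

2.08

Applying the thin-lens equation to the first lens, 1/6 = 1/17 + 1/d_i1, which gives d_i1 = 9.273 cm.
Its lateral magnification is m_1 = -d_i1/d_o1 = -(9.273)/17 = -0.5455.
The intermediate image is 9.273 cm to the right of lens 1, so d_o2 = L - d_i1 = 32 - 9.273 = 22.727 cm.
Applying the thin-lens equation again with f_2 = 18 cm and d_o2 = 22.727 cm gives d_i2 = 86.538 cm.
m_2 = -(86.538)/(22.727) = -3.8077.
Overall magnification: m = m_1 m_2 = 2.0769.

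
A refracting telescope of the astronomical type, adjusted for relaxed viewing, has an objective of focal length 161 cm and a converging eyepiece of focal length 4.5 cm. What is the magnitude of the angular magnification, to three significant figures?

|M| = f_obj/|f_eye| = 161/4.5 = 35.778.

35.8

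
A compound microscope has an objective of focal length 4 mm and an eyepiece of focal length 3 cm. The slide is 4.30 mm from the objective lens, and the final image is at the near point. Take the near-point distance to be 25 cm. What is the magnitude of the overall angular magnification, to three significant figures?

124

Convert to cm: f_obj = 4 mm = 0.4 cm; d_o = 4.30 mm = 0.43 cm.
Objective: 1/d_i = 1/f_obj - 1/d_o = 1/0.4 - 1/0.43 = 0.17442 cm^-1, so d_i = 5.733 cm.
m_obj = -d_i/d_o = -5.733/0.43 = -13.333.
Eyepiece angular magnification (image at near point): M_eye = 1 + D/f_e = 1 + 25/3 = 9.333.
Overall M = m_obj x M_eye = (-13.333)(9.333) = -124.44.
|M| = 124.44.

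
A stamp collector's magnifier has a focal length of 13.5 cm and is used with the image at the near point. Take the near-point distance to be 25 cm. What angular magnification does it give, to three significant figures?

M = 1 + D/f = 1 + 25/13.5 = 2.852.

2.85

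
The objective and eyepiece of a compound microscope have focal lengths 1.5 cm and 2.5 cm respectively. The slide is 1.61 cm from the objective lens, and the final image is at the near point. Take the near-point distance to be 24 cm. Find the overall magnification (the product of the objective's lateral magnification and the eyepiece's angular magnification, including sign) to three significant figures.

Objective: 1/d_i = 1/f_obj - 1/d_o = 1/1.5 - 1/1.61 = 0.04555 cm^-1, so d_i = 21.955 cm.
m_obj = -d_i/d_o = -21.955/1.61 = -13.636.
Eyepiece angular magnification (image at near point): M_eye = 1 + D/f_e = 1 + 24/2.5 = 10.600.
Overall M = m_obj x M_eye = (-13.636)(10.600) = -144.55.

-145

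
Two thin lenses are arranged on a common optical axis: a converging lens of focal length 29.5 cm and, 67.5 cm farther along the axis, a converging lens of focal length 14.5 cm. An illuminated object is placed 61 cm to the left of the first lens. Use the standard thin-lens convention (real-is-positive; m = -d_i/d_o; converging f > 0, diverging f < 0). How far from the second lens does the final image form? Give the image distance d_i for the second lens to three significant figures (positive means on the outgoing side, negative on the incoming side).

First lens: d_i1 = 1/(1/29.5 - 1/61) = 57.127 cm.
The intermediate image is 57.127 cm to the right of lens 1, so d_o2 = L - d_i1 = 67.5 - 57.127 = 10.373 cm.
Second lens: d_i2 = 1/(1/14.5 - 1/(10.373)) = -36.445 cm.

-36.4 cm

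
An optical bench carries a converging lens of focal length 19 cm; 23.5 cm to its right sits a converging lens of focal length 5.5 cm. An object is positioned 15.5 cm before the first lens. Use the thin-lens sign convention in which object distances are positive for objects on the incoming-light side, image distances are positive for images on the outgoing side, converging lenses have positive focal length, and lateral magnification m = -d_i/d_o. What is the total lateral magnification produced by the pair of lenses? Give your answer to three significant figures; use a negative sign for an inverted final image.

-0.292

Applying the thin-lens equation to the first lens, 1/19 = 1/15.5 + 1/d_i1, which gives d_i1 = -84.143 cm.
Its lateral magnification is m_1 = -d_i1/d_o1 = -(-84.143)/15.5 = 5.4286.
The intermediate image is virtual, 84.143 cm to the left of lens 1, so d_o2 = L - d_i1 = 23.5 - (-84.143) = 107.643 cm.
Applying the thin-lens equation again with f_2 = 5.5 cm and d_o2 = 107.643 cm gives d_i2 = 5.796 cm.
m_2 = -(5.796)/(107.643) = -0.0538.
Total m = m_1 x m_2 = (5.4286)(-0.0538) = -0.2923.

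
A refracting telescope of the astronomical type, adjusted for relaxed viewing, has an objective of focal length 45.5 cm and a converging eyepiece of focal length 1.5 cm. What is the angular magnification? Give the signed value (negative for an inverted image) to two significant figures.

M = -f_obj/f_eye = -45.5/(1.5) = -30.333.

-30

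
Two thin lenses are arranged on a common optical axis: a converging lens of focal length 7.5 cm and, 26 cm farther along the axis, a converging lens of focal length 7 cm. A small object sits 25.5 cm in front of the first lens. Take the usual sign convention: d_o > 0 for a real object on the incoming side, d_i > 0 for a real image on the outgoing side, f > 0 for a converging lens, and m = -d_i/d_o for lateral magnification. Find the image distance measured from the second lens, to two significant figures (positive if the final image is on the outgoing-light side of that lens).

13 cm

First lens: d_i1 = 1/(1/7.5 - 1/25.5) = 10.625 cm.
The intermediate image is 10.625 cm to the right of lens 1, so d_o2 = L - d_i1 = 26 - 10.625 = 15.375 cm.
Second lens: d_i2 = 1/(1/7 - 1/(15.375)) = 12.851 cm.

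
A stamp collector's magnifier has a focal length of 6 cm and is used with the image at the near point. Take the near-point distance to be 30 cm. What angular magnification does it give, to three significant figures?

6.00

M = 1 + D/f = 1 + 30/6 = 6.000.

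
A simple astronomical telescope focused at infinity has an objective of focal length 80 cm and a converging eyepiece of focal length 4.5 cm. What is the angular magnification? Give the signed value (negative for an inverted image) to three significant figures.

-17.8

M = -f_obj/f_eye = -80/(4.5) = -17.778.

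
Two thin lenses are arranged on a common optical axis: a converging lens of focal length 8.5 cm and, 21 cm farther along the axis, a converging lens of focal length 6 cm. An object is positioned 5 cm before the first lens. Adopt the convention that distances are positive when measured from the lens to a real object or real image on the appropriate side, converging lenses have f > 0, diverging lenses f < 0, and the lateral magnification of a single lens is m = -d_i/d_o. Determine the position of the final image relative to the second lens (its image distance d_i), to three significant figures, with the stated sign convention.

7.33 cm

Lens 1: 1/d_i1 = 1/f_1 - 1/d_o1 = 1/8.5 - 1/5 = -0.08235 cm^-1, so d_i1 = -12.143 cm.
The intermediate image is virtual, 12.143 cm to the left of lens 1, so d_o2 = L - d_i1 = 21 - (-12.143) = 33.143 cm.
Lens 2: 1/d_i2 = 1/f_2 - 1/d_o2 = 1/6 - 1/(33.143) = 0.13649 cm^-1, so d_i2 = 7.326 cm.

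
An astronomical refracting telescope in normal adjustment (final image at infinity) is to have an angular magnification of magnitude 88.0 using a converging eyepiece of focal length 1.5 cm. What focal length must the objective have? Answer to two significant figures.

|M| = f_obj/|f_eye|, so f_obj = |M| x |f_eye| = 88.0 x 1.5 = 132.000 cm.

130 cm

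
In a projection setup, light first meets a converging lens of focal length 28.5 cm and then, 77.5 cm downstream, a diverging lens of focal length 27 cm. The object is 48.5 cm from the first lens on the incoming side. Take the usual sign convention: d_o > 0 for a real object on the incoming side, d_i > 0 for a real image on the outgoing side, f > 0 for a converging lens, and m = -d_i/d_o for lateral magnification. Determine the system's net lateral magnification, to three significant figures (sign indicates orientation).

First lens: d_i1 = 1/(1/28.5 - 1/48.5) = 69.113 cm.
m_1 = -(69.113)/48.5 = -1.4250.
Object distance for lens 2: d_o2 = 77.5 - 69.113 = 8.387 cm.
Second lens: d_i2 = 1/(1/(-27) - 1/(8.387)) = -6.400 cm.
m_2 = -(-6.400)/(8.387) = 0.7630.
The system's lateral magnification is m_1 m_2 = (-1.4250)(0.7630) = -1.0872.

-1.09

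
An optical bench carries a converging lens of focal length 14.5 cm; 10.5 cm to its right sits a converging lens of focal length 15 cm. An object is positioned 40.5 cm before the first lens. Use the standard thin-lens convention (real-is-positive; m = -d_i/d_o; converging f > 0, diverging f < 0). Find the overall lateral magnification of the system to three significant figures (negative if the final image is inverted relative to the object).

Applying the thin-lens equation to the first lens, 1/14.5 = 1/40.5 + 1/d_i1, which gives d_i1 = 22.587 cm.
Its lateral magnification is m_1 = -d_i1/d_o1 = -(22.587)/40.5 = -0.5577.
This image would form 22.587 cm past lens 1, i.e. 12.087 cm beyond lens 2, so it is a virtual object for lens 2: d_o2 = 10.5 - 22.587 = -12.087 cm.
Applying the thin-lens equation again with f_2 = 15 cm and d_o2 = -12.087 cm gives d_i2 = 6.693 cm.
m_2 = -(6.693)/(-12.087) = 0.5538.
The system's lateral magnification is m_1 m_2 = (-0.5577)(0.5538) = -0.3088.

-0.309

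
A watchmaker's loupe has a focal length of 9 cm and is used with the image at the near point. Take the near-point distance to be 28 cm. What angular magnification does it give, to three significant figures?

4.11

M = 1 + D/f = 1 + 28/9 = 4.111.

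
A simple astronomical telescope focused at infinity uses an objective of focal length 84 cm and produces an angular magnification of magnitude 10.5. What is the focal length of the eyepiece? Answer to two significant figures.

|M| = f_obj/f_eye, so f_eye = f_obj/|M| = 84/10.5 = 8.000 cm.

8.0 cm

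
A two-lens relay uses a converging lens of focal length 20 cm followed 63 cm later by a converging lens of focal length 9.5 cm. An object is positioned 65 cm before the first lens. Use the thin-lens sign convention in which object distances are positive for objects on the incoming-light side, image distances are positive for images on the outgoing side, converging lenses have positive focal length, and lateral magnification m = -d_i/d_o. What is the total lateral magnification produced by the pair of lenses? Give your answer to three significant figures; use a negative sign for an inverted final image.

First lens: d_i1 = 1/(1/20 - 1/65) = 28.889 cm.
m_1 = -(28.889)/65 = -0.4444.
Object distance for lens 2: d_o2 = 63 - 28.889 = 34.111 cm.
Second lens: d_i2 = 1/(1/9.5 - 1/(34.111)) = 13.167 cm.
m_2 = -(13.167)/(34.111) = -0.3860.
Total m = m_1 x m_2 = (-0.4444)(-0.3860) = 0.1716.

0.172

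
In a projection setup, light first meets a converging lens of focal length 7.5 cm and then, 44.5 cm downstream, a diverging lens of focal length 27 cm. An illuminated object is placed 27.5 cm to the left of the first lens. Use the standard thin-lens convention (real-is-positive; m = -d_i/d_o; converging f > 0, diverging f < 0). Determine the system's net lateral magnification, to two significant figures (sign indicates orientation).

-0.17

Lens 1: 1/d_i1 = 1/f_1 - 1/d_o1 = 1/7.5 - 1/27.5 = 0.09697 cm^-1, so d_i1 = 10.312 cm.
m_1 = -(10.312)/27.5 = -0.3750.
Object distance for lens 2: d_o2 = 44.5 - 10.312 = 34.188 cm.
Lens 2: 1/d_i2 = 1/f_2 - 1/d_o2 = 1/(-27) - 1/(34.188) = -0.06629 cm^-1, so d_i2 = -15.086 cm.
m_2 = -(-15.086)/(34.188) = 0.4413.
The system's lateral magnification is m_1 m_2 = (-0.3750)(0.4413) = -0.1655.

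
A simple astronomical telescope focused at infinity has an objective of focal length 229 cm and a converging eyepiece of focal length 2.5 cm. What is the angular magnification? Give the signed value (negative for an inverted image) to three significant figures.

-91.6

M = -f_obj/f_eye = -229/(2.5) = -91.600.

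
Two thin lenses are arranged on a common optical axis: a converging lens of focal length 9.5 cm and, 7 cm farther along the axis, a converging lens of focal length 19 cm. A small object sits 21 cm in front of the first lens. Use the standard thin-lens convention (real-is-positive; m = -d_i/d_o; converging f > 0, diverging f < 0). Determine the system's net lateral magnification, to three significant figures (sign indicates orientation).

First lens: d_i1 = 1/(1/9.5 - 1/21) = 17.348 cm.
m_1 = -(17.348)/21 = -0.8261.
Since 17.348 cm > 7 cm, the first image lies past the second lens and serves as a virtual object: d_o2 = L - d_i1 = -10.348 cm.
Second lens: d_i2 = 1/(1/19 - 1/(-10.348)) = 6.699 cm.
m_2 = -(6.699)/(-10.348) = 0.6474.
Overall magnification: m = m_1 m_2 = -0.5348.

-0.535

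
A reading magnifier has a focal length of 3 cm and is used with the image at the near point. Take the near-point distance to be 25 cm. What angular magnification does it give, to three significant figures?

9.33

M = 1 + D/f = 1 + 25/3 = 9.333.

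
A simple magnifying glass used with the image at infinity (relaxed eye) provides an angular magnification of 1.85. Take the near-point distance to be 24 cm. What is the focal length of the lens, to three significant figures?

13.0 cm

For the image at infinity, M = D/f.
f = D/M = 24/1.85 = 12.973 cm.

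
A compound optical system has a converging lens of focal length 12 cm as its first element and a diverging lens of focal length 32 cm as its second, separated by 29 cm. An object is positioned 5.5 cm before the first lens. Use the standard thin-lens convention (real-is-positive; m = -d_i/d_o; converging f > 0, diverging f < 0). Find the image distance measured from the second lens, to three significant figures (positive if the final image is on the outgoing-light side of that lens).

Applying the thin-lens equation to the first lens, 1/12 = 1/5.5 + 1/d_i1, which gives d_i1 = -10.154 cm.
With d_i1 < 0 the first image is virtual and lies on the object side; the object distance for lens 2 is d_o2 = 29 - (-10.154) = 39.154 cm.
Applying the thin-lens equation again with f_2 = -32 cm and d_o2 = 39.154 cm gives d_i2 = -17.609 cm.

-17.6 cm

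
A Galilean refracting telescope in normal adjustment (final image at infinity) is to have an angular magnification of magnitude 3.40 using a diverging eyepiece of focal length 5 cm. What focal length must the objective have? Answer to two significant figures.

|M| = f_obj/|f_eye|, so f_obj = |M| x |f_eye| = 3.4 x 5 = 17.000 cm.

17 cm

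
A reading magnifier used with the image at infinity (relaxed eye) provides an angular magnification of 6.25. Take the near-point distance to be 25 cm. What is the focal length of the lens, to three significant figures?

For the image at infinity, M = D/f.
f = D/M = 25/6.25 = 4.000 cm.

4.00 cm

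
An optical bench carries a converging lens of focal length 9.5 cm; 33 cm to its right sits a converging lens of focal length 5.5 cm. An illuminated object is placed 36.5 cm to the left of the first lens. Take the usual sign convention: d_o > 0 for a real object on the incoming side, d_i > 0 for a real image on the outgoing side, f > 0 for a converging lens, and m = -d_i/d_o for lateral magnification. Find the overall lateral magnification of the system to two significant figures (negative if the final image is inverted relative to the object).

Lens 1: 1/d_i1 = 1/f_1 - 1/d_o1 = 1/9.5 - 1/36.5 = 0.07787 cm^-1, so d_i1 = 12.843 cm.
m_1 = -(12.843)/36.5 = -0.3519.
The intermediate image is 12.843 cm to the right of lens 1, so d_o2 = L - d_i1 = 33 - 12.843 = 20.157 cm.
Lens 2: 1/d_i2 = 1/f_2 - 1/d_o2 = 1/5.5 - 1/(20.157) = 0.13221 cm^-1, so d_i2 = 7.564 cm.
m_2 = -(7.564)/(20.157) = -0.3752.
Overall magnification: m = m_1 m_2 = 0.1320.

0.13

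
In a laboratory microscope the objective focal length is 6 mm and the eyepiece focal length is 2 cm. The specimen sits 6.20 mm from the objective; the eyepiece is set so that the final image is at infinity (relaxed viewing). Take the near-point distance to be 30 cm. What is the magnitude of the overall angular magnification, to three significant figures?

Convert to cm: f_obj = 6 mm = 0.6 cm; d_o = 6.20 mm = 0.62 cm.
Objective: 1/d_i = 1/f_obj - 1/d_o = 1/0.6 - 1/0.62 = 0.05376 cm^-1, so d_i = 18.600 cm.
m_obj = -d_i/d_o = -18.600/0.62 = -30.000.
Eyepiece angular magnification (image at infinity): M_eye = D/f_e = 30/2 = 15.000.
Overall M = m_obj x M_eye = (-30.000)(15.000) = -450.00.
|M| = 450.00.

450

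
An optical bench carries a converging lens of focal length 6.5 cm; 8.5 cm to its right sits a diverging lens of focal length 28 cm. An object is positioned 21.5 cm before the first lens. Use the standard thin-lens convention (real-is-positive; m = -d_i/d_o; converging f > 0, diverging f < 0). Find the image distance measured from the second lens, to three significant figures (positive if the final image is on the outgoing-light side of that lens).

0.841 cm

Applying the thin-lens equation to the first lens, 1/6.5 = 1/21.5 + 1/d_i1, which gives d_i1 = 9.317 cm.
Since 9.317 cm > 8.5 cm, the first image lies past the second lens and serves as a virtual object: d_o2 = L - d_i1 = -0.817 cm.
Applying the thin-lens equation again with f_2 = -28 cm and d_o2 = -0.817 cm gives d_i2 = 0.841 cm.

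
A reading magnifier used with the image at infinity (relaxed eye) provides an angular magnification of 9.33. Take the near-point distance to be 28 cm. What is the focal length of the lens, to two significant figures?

For the image at infinity, M = D/f.
f = D/M = 28/9.33 = 3.001 cm.

3.0 cm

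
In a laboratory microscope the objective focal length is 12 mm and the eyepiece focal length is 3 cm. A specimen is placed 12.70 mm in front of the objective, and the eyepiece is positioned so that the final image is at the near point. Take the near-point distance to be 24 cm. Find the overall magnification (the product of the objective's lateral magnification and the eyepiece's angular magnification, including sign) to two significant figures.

-150

Convert to cm: f_obj = 12 mm = 1.2 cm; d_o = 12.70 mm = 1.27 cm.
Objective: 1/d_i = 1/f_obj - 1/d_o = 1/1.2 - 1/1.27 = 0.04593 cm^-1, so d_i = 21.771 cm.
m_obj = -d_i/d_o = -21.771/1.27 = -17.143.
Eyepiece angular magnification (image at near point): M_eye = 1 + D/f_e = 1 + 24/3 = 9.000.
Overall M = m_obj x M_eye = (-17.143)(9.000) = -154.29.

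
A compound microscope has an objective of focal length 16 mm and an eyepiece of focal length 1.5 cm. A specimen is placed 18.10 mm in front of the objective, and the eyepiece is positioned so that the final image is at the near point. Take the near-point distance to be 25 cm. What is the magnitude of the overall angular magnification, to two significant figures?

130

Convert to cm: f_obj = 16 mm = 1.6 cm; d_o = 18.10 mm = 1.81 cm.
Objective: 1/d_i = 1/f_obj - 1/d_o = 1/1.6 - 1/1.81 = 0.07251 cm^-1, so d_i = 13.790 cm.
m_obj = -d_i/d_o = -13.790/1.81 = -7.619.
Eyepiece angular magnification (image at near point): M_eye = 1 + D/f_e = 1 + 25/1.5 = 17.667.
Overall M = m_obj x M_eye = (-7.619)(17.667) = -134.60.
|M| = 134.60.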